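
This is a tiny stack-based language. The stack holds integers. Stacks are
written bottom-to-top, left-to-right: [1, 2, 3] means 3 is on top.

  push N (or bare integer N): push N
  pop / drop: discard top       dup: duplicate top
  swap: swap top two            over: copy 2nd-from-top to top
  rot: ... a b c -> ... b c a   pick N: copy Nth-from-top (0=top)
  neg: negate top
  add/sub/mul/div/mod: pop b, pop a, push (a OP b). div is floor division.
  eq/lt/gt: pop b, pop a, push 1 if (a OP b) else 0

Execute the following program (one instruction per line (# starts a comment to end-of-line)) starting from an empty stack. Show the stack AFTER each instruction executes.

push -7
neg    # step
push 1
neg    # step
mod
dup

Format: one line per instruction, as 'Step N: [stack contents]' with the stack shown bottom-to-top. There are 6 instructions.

Step 1: [-7]
Step 2: [7]
Step 3: [7, 1]
Step 4: [7, -1]
Step 5: [0]
Step 6: [0, 0]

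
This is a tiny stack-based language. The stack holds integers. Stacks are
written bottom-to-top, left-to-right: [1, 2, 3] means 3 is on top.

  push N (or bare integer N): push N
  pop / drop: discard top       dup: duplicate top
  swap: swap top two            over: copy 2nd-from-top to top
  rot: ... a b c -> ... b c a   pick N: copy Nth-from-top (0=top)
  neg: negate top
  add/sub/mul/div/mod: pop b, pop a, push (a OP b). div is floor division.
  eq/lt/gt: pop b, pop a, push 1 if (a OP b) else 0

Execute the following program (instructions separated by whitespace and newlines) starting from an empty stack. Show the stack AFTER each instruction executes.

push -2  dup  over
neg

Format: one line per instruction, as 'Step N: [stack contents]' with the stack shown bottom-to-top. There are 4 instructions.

Step 1: [-2]
Step 2: [-2, -2]
Step 3: [-2, -2, -2]
Step 4: [-2, -2, 2]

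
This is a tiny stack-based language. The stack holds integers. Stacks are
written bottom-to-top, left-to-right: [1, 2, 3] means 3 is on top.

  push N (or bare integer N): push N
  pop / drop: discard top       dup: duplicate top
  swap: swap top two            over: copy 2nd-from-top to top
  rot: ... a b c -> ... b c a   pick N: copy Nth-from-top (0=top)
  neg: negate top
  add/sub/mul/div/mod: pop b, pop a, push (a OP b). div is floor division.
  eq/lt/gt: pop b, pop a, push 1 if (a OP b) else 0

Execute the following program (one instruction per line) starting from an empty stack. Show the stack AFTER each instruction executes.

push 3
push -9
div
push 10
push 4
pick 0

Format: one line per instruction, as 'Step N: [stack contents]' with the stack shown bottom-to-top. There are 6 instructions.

Step 1: [3]
Step 2: [3, -9]
Step 3: [-1]
Step 4: [-1, 10]
Step 5: [-1, 10, 4]
Step 6: [-1, 10, 4, 4]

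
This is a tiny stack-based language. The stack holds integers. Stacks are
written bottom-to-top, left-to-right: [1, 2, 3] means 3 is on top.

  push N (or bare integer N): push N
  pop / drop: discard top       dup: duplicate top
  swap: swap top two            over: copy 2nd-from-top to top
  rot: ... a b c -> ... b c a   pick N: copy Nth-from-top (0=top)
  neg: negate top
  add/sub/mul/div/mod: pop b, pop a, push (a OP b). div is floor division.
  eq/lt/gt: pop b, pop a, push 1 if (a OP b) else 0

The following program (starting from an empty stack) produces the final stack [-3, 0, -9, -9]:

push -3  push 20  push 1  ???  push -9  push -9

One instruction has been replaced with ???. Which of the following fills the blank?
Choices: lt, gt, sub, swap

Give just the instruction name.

Answer: lt

Derivation:
Stack before ???: [-3, 20, 1]
Stack after ???:  [-3, 0]
Checking each choice:
  lt: MATCH
  gt: produces [-3, 1, -9, -9]
  sub: produces [-3, 19, -9, -9]
  swap: produces [-3, 1, 20, -9, -9]


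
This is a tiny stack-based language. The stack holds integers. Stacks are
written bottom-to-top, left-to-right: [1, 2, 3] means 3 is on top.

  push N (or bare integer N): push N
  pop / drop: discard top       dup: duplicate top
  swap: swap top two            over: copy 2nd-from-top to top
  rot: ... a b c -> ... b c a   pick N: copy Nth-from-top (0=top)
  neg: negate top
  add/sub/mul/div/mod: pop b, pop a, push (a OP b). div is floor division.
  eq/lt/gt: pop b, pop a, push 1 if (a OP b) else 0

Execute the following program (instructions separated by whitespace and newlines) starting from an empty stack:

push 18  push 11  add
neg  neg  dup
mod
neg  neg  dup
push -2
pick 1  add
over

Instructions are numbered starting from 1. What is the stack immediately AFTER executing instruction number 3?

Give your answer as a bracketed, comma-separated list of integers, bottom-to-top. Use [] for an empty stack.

Step 1 ('push 18'): [18]
Step 2 ('push 11'): [18, 11]
Step 3 ('add'): [29]

Answer: [29]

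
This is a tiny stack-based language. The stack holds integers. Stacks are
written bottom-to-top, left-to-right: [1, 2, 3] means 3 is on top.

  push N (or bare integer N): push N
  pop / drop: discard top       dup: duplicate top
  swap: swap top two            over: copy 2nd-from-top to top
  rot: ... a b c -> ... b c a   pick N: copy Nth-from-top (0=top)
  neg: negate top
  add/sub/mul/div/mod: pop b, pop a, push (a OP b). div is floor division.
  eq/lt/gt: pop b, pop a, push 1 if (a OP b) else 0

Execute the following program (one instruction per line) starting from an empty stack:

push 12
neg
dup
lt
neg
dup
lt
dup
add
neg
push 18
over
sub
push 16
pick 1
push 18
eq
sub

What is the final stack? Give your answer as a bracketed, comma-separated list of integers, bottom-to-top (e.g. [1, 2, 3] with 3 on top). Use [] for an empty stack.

Answer: [0, 18, 15]

Derivation:
After 'push 12': [12]
After 'neg': [-12]
After 'dup': [-12, -12]
After 'lt': [0]
After 'neg': [0]
After 'dup': [0, 0]
After 'lt': [0]
After 'dup': [0, 0]
After 'add': [0]
After 'neg': [0]
After 'push 18': [0, 18]
After 'over': [0, 18, 0]
After 'sub': [0, 18]
After 'push 16': [0, 18, 16]
After 'pick 1': [0, 18, 16, 18]
After 'push 18': [0, 18, 16, 18, 18]
After 'eq': [0, 18, 16, 1]
After 'sub': [0, 18, 15]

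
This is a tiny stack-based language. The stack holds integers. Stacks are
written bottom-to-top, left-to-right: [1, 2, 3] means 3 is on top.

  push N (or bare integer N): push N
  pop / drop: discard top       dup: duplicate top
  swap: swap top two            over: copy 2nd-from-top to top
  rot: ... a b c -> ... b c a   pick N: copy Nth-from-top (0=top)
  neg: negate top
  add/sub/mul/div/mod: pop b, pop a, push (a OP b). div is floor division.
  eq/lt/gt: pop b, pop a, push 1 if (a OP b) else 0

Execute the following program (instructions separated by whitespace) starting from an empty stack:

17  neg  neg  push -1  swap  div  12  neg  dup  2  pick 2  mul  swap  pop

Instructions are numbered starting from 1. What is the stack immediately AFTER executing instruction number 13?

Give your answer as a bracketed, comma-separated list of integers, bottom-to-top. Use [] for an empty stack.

Step 1 ('17'): [17]
Step 2 ('neg'): [-17]
Step 3 ('neg'): [17]
Step 4 ('push -1'): [17, -1]
Step 5 ('swap'): [-1, 17]
Step 6 ('div'): [-1]
Step 7 ('12'): [-1, 12]
Step 8 ('neg'): [-1, -12]
Step 9 ('dup'): [-1, -12, -12]
Step 10 ('2'): [-1, -12, -12, 2]
Step 11 ('pick 2'): [-1, -12, -12, 2, -12]
Step 12 ('mul'): [-1, -12, -12, -24]
Step 13 ('swap'): [-1, -12, -24, -12]

Answer: [-1, -12, -24, -12]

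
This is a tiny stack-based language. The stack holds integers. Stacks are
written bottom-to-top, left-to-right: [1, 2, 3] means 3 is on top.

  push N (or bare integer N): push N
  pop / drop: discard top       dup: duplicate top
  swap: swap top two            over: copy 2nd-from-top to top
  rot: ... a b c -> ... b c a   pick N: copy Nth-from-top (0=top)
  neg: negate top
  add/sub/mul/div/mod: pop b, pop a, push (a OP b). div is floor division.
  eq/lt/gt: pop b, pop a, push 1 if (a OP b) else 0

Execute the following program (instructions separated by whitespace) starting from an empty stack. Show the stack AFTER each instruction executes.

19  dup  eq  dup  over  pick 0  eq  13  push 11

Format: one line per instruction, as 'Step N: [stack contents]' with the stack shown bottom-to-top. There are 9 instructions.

Step 1: [19]
Step 2: [19, 19]
Step 3: [1]
Step 4: [1, 1]
Step 5: [1, 1, 1]
Step 6: [1, 1, 1, 1]
Step 7: [1, 1, 1]
Step 8: [1, 1, 1, 13]
Step 9: [1, 1, 1, 13, 11]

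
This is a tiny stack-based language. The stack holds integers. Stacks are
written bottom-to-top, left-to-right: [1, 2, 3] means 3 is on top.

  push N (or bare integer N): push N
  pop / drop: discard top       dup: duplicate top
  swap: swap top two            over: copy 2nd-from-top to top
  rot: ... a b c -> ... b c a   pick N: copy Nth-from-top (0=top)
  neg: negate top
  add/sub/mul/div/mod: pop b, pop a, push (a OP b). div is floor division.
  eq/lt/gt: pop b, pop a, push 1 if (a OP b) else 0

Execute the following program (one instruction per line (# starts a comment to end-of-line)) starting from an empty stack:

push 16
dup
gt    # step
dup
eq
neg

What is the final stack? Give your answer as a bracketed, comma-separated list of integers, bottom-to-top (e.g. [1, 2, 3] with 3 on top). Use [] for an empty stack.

Answer: [-1]

Derivation:
After 'push 16': [16]
After 'dup': [16, 16]
After 'gt': [0]
After 'dup': [0, 0]
After 'eq': [1]
After 'neg': [-1]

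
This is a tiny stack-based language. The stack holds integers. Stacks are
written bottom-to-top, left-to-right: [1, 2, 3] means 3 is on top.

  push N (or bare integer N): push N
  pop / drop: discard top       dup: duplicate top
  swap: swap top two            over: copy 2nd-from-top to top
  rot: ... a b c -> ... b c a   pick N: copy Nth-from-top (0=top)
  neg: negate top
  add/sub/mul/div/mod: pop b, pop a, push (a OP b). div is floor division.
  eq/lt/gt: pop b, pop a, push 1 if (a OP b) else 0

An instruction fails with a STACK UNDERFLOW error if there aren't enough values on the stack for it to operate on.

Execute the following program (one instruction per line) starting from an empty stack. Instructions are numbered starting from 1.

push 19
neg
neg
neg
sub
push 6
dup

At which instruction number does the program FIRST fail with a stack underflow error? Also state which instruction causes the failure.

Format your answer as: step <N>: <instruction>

Step 1 ('push 19'): stack = [19], depth = 1
Step 2 ('neg'): stack = [-19], depth = 1
Step 3 ('neg'): stack = [19], depth = 1
Step 4 ('neg'): stack = [-19], depth = 1
Step 5 ('sub'): needs 2 value(s) but depth is 1 — STACK UNDERFLOW

Answer: step 5: sub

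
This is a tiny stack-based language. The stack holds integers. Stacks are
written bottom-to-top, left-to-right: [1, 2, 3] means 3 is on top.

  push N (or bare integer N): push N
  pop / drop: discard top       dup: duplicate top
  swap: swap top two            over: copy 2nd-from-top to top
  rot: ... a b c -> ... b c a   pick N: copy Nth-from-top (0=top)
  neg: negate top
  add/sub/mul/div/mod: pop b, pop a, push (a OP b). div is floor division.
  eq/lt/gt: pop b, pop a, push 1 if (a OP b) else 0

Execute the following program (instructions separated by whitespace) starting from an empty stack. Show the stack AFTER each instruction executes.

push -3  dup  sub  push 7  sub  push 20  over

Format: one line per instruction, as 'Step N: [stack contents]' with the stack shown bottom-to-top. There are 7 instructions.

Step 1: [-3]
Step 2: [-3, -3]
Step 3: [0]
Step 4: [0, 7]
Step 5: [-7]
Step 6: [-7, 20]
Step 7: [-7, 20, -7]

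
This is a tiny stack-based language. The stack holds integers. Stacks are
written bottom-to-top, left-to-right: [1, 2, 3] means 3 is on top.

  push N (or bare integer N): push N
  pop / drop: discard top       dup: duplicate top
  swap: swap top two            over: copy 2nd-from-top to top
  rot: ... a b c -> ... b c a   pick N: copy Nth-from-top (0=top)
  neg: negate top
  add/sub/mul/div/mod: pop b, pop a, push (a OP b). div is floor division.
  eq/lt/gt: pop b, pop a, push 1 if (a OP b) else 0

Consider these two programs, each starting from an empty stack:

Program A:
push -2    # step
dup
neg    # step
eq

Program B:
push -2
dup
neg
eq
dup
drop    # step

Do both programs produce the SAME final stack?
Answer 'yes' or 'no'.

Answer: yes

Derivation:
Program A trace:
  After 'push -2': [-2]
  After 'dup': [-2, -2]
  After 'neg': [-2, 2]
  After 'eq': [0]
Program A final stack: [0]

Program B trace:
  After 'push -2': [-2]
  After 'dup': [-2, -2]
  After 'neg': [-2, 2]
  After 'eq': [0]
  After 'dup': [0, 0]
  After 'drop': [0]
Program B final stack: [0]
Same: yes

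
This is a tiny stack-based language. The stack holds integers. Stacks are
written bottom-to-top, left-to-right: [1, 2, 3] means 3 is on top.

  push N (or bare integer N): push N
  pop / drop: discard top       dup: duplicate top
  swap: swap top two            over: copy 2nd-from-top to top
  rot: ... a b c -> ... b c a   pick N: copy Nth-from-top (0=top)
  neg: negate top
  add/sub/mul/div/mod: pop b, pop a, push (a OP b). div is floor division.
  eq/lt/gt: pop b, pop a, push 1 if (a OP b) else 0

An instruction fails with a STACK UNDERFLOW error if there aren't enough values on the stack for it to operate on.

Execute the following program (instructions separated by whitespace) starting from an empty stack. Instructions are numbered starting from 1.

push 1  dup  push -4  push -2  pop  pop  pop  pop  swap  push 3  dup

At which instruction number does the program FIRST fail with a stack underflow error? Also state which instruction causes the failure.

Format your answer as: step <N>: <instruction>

Step 1 ('push 1'): stack = [1], depth = 1
Step 2 ('dup'): stack = [1, 1], depth = 2
Step 3 ('push -4'): stack = [1, 1, -4], depth = 3
Step 4 ('push -2'): stack = [1, 1, -4, -2], depth = 4
Step 5 ('pop'): stack = [1, 1, -4], depth = 3
Step 6 ('pop'): stack = [1, 1], depth = 2
Step 7 ('pop'): stack = [1], depth = 1
Step 8 ('pop'): stack = [], depth = 0
Step 9 ('swap'): needs 2 value(s) but depth is 0 — STACK UNDERFLOW

Answer: step 9: swap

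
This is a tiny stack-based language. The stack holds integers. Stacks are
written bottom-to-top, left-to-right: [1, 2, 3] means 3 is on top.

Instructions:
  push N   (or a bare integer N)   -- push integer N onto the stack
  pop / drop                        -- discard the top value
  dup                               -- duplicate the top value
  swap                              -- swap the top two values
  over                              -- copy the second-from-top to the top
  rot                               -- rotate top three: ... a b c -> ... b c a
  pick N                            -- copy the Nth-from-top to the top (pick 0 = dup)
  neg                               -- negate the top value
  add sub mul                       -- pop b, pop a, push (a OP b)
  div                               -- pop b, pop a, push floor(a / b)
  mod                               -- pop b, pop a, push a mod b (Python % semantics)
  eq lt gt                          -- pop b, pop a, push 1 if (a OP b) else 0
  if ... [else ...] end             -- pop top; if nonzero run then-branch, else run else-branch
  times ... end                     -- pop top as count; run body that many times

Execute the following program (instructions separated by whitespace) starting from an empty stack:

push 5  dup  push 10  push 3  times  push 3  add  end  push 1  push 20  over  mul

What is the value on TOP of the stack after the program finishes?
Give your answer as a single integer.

After 'push 5': [5]
After 'dup': [5, 5]
After 'push 10': [5, 5, 10]
After 'push 3': [5, 5, 10, 3]
After 'times': [5, 5, 10]
After 'push 3': [5, 5, 10, 3]
After 'add': [5, 5, 13]
After 'push 3': [5, 5, 13, 3]
After 'add': [5, 5, 16]
After 'push 3': [5, 5, 16, 3]
After 'add': [5, 5, 19]
After 'push 1': [5, 5, 19, 1]
After 'push 20': [5, 5, 19, 1, 20]
After 'over': [5, 5, 19, 1, 20, 1]
After 'mul': [5, 5, 19, 1, 20]

Answer: 20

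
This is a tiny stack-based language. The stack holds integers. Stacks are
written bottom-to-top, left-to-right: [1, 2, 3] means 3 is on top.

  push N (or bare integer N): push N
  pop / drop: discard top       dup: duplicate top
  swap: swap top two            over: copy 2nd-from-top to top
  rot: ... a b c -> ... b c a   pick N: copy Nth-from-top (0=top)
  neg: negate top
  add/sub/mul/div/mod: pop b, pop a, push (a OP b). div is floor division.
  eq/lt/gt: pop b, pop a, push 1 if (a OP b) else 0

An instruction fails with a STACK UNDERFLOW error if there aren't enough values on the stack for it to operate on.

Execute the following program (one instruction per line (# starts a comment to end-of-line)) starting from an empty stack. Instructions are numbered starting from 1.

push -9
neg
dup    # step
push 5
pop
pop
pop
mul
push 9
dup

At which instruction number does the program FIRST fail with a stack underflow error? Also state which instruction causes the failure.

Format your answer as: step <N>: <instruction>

Answer: step 8: mul

Derivation:
Step 1 ('push -9'): stack = [-9], depth = 1
Step 2 ('neg'): stack = [9], depth = 1
Step 3 ('dup'): stack = [9, 9], depth = 2
Step 4 ('push 5'): stack = [9, 9, 5], depth = 3
Step 5 ('pop'): stack = [9, 9], depth = 2
Step 6 ('pop'): stack = [9], depth = 1
Step 7 ('pop'): stack = [], depth = 0
Step 8 ('mul'): needs 2 value(s) but depth is 0 — STACK UNDERFLOW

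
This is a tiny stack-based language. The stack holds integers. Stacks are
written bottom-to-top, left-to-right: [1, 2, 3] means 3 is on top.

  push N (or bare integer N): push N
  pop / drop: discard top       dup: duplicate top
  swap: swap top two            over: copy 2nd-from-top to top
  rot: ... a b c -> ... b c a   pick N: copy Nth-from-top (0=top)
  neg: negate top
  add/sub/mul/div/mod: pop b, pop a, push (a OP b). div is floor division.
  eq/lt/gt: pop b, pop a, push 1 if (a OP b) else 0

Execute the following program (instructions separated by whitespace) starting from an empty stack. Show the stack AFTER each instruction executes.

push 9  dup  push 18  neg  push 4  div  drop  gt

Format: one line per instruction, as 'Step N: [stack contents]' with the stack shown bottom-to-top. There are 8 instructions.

Step 1: [9]
Step 2: [9, 9]
Step 3: [9, 9, 18]
Step 4: [9, 9, -18]
Step 5: [9, 9, -18, 4]
Step 6: [9, 9, -5]
Step 7: [9, 9]
Step 8: [0]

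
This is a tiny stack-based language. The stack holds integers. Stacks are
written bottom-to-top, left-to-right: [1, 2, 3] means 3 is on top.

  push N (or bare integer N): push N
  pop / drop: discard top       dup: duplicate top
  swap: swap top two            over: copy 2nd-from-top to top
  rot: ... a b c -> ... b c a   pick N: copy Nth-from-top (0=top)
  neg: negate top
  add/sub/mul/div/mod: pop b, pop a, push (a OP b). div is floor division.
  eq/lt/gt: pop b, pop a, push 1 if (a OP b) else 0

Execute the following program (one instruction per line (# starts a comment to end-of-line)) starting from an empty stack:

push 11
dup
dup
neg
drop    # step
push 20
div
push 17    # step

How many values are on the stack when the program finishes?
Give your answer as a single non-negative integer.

Answer: 3

Derivation:
After 'push 11': stack = [11] (depth 1)
After 'dup': stack = [11, 11] (depth 2)
After 'dup': stack = [11, 11, 11] (depth 3)
After 'neg': stack = [11, 11, -11] (depth 3)
After 'drop': stack = [11, 11] (depth 2)
After 'push 20': stack = [11, 11, 20] (depth 3)
After 'div': stack = [11, 0] (depth 2)
After 'push 17': stack = [11, 0, 17] (depth 3)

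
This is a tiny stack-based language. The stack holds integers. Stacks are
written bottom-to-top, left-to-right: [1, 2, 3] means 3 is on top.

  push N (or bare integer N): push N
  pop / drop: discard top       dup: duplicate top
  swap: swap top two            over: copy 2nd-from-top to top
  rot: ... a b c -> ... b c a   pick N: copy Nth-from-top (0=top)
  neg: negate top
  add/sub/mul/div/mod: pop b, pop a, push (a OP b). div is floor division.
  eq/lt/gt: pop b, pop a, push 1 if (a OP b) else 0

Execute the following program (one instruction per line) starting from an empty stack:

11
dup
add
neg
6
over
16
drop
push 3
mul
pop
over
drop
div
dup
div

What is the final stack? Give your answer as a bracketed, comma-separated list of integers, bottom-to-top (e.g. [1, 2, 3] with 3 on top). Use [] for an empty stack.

Answer: [1]

Derivation:
After 'push 11': [11]
After 'dup': [11, 11]
After 'add': [22]
After 'neg': [-22]
After 'push 6': [-22, 6]
After 'over': [-22, 6, -22]
After 'push 16': [-22, 6, -22, 16]
After 'drop': [-22, 6, -22]
After 'push 3': [-22, 6, -22, 3]
After 'mul': [-22, 6, -66]
After 'pop': [-22, 6]
After 'over': [-22, 6, -22]
After 'drop': [-22, 6]
After 'div': [-4]
After 'dup': [-4, -4]
After 'div': [1]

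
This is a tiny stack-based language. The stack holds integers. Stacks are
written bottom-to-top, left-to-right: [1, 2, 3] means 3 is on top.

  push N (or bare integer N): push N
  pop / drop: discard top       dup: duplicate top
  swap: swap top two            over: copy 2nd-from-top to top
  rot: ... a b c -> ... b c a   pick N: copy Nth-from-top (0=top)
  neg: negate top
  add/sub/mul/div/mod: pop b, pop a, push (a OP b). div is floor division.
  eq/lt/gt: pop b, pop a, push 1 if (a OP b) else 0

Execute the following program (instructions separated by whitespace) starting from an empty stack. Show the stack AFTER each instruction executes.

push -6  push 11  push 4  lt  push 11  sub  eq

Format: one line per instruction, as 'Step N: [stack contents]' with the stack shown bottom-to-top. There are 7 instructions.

Step 1: [-6]
Step 2: [-6, 11]
Step 3: [-6, 11, 4]
Step 4: [-6, 0]
Step 5: [-6, 0, 11]
Step 6: [-6, -11]
Step 7: [0]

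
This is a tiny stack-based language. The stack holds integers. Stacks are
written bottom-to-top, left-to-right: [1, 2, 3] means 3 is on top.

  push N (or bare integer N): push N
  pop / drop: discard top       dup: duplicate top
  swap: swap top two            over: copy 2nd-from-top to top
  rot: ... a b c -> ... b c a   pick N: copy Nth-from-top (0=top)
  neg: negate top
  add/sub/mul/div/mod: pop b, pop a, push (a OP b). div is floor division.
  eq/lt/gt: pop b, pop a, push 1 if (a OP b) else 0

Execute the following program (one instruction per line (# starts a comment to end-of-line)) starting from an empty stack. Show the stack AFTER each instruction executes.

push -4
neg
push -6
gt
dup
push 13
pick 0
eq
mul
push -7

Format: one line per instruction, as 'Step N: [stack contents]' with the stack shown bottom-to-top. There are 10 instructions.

Step 1: [-4]
Step 2: [4]
Step 3: [4, -6]
Step 4: [1]
Step 5: [1, 1]
Step 6: [1, 1, 13]
Step 7: [1, 1, 13, 13]
Step 8: [1, 1, 1]
Step 9: [1, 1]
Step 10: [1, 1, -7]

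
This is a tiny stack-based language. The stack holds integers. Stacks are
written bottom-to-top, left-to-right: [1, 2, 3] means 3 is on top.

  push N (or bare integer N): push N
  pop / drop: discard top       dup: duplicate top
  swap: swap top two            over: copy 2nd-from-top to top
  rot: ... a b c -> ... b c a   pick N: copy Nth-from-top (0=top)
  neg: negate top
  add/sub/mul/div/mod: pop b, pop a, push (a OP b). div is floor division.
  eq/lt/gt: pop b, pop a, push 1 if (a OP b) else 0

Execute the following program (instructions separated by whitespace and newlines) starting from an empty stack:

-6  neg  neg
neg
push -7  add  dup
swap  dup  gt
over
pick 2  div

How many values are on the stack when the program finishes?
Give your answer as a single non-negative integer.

Answer: 3

Derivation:
After 'push -6': stack = [-6] (depth 1)
After 'neg': stack = [6] (depth 1)
After 'neg': stack = [-6] (depth 1)
After 'neg': stack = [6] (depth 1)
After 'push -7': stack = [6, -7] (depth 2)
After 'add': stack = [-1] (depth 1)
After 'dup': stack = [-1, -1] (depth 2)
After 'swap': stack = [-1, -1] (depth 2)
After 'dup': stack = [-1, -1, -1] (depth 3)
After 'gt': stack = [-1, 0] (depth 2)
After 'over': stack = [-1, 0, -1] (depth 3)
After 'pick 2': stack = [-1, 0, -1, -1] (depth 4)
After 'div': stack = [-1, 0, 1] (depth 3)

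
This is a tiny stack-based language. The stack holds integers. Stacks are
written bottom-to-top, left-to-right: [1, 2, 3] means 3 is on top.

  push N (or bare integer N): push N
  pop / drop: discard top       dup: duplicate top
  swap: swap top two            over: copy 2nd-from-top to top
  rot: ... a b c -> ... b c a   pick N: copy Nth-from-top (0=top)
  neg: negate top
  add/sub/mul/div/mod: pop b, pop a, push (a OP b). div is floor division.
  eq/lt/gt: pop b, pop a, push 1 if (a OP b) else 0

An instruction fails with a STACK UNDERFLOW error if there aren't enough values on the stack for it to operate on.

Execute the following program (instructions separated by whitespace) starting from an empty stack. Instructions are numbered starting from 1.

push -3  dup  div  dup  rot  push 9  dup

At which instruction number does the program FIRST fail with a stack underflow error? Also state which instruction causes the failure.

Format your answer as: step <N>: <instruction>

Step 1 ('push -3'): stack = [-3], depth = 1
Step 2 ('dup'): stack = [-3, -3], depth = 2
Step 3 ('div'): stack = [1], depth = 1
Step 4 ('dup'): stack = [1, 1], depth = 2
Step 5 ('rot'): needs 3 value(s) but depth is 2 — STACK UNDERFLOW

Answer: step 5: rot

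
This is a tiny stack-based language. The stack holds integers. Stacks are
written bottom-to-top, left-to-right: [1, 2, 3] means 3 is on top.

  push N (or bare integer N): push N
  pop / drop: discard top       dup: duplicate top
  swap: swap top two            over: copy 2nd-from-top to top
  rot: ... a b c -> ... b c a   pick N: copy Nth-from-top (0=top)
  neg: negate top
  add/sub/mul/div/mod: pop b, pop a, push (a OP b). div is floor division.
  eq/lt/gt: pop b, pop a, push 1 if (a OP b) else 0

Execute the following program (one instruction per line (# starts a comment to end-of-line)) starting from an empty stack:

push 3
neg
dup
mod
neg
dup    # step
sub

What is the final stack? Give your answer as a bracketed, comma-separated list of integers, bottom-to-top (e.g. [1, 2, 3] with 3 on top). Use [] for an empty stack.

Answer: [0]

Derivation:
After 'push 3': [3]
After 'neg': [-3]
After 'dup': [-3, -3]
After 'mod': [0]
After 'neg': [0]
After 'dup': [0, 0]
After 'sub': [0]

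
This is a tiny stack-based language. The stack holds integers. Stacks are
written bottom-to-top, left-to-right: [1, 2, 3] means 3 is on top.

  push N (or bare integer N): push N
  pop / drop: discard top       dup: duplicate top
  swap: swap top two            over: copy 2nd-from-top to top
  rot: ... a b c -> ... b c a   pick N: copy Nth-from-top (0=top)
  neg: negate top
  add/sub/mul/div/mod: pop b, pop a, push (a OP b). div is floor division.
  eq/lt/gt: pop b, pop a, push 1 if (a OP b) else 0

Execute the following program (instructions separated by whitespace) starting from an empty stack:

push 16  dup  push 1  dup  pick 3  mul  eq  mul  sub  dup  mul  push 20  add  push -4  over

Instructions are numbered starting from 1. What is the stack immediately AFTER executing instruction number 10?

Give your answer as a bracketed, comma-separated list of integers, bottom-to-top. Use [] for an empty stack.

Step 1 ('push 16'): [16]
Step 2 ('dup'): [16, 16]
Step 3 ('push 1'): [16, 16, 1]
Step 4 ('dup'): [16, 16, 1, 1]
Step 5 ('pick 3'): [16, 16, 1, 1, 16]
Step 6 ('mul'): [16, 16, 1, 16]
Step 7 ('eq'): [16, 16, 0]
Step 8 ('mul'): [16, 0]
Step 9 ('sub'): [16]
Step 10 ('dup'): [16, 16]

Answer: [16, 16]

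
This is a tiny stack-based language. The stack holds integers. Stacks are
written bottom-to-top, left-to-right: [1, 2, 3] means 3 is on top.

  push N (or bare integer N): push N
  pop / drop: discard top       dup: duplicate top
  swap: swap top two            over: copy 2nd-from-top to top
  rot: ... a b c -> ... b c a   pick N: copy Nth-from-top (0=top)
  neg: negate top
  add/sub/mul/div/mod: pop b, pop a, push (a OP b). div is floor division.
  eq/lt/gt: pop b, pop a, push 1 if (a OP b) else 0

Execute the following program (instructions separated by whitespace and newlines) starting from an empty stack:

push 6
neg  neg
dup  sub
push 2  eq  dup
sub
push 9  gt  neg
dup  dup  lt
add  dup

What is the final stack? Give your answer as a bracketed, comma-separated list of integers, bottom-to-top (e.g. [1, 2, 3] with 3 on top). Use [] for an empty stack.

Answer: [0, 0]

Derivation:
After 'push 6': [6]
After 'neg': [-6]
After 'neg': [6]
After 'dup': [6, 6]
After 'sub': [0]
After 'push 2': [0, 2]
After 'eq': [0]
After 'dup': [0, 0]
After 'sub': [0]
After 'push 9': [0, 9]
After 'gt': [0]
After 'neg': [0]
After 'dup': [0, 0]
After 'dup': [0, 0, 0]
After 'lt': [0, 0]
After 'add': [0]
After 'dup': [0, 0]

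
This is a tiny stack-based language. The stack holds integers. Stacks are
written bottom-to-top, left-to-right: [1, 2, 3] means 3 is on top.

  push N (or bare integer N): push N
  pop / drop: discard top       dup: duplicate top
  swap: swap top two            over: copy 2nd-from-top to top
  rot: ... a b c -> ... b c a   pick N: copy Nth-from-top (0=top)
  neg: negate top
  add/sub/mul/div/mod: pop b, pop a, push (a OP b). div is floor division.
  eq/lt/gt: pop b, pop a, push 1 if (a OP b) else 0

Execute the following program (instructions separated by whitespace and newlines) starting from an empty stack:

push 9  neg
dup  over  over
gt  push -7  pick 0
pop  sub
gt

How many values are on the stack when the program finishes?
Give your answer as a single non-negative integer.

Answer: 2

Derivation:
After 'push 9': stack = [9] (depth 1)
After 'neg': stack = [-9] (depth 1)
After 'dup': stack = [-9, -9] (depth 2)
After 'over': stack = [-9, -9, -9] (depth 3)
After 'over': stack = [-9, -9, -9, -9] (depth 4)
After 'gt': stack = [-9, -9, 0] (depth 3)
After 'push -7': stack = [-9, -9, 0, -7] (depth 4)
After 'pick 0': stack = [-9, -9, 0, -7, -7] (depth 5)
After 'pop': stack = [-9, -9, 0, -7] (depth 4)
After 'sub': stack = [-9, -9, 7] (depth 3)
After 'gt': stack = [-9, 0] (depth 2)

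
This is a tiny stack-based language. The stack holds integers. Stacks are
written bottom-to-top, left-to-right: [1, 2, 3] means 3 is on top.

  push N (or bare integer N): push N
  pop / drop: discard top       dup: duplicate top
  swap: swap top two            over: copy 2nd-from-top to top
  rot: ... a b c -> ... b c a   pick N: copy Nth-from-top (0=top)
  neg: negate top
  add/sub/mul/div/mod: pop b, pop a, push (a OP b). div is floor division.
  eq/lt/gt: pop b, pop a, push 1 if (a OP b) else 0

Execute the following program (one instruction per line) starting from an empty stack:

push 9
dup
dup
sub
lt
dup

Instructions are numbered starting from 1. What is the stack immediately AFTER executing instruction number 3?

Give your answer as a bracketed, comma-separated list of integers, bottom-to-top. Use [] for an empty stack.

Step 1 ('push 9'): [9]
Step 2 ('dup'): [9, 9]
Step 3 ('dup'): [9, 9, 9]

Answer: [9, 9, 9]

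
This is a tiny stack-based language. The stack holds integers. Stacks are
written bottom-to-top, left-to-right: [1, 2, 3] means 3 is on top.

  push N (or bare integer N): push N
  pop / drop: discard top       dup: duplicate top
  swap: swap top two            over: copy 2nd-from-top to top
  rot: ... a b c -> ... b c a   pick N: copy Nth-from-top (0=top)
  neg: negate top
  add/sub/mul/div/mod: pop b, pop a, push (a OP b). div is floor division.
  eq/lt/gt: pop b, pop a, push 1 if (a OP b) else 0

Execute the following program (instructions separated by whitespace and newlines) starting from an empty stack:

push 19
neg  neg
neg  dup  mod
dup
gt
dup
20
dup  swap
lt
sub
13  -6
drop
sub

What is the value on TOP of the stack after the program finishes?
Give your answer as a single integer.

After 'push 19': [19]
After 'neg': [-19]
After 'neg': [19]
After 'neg': [-19]
After 'dup': [-19, -19]
After 'mod': [0]
After 'dup': [0, 0]
After 'gt': [0]
After 'dup': [0, 0]
After 'push 20': [0, 0, 20]
After 'dup': [0, 0, 20, 20]
After 'swap': [0, 0, 20, 20]
After 'lt': [0, 0, 0]
After 'sub': [0, 0]
After 'push 13': [0, 0, 13]
After 'push -6': [0, 0, 13, -6]
After 'drop': [0, 0, 13]
After 'sub': [0, -13]

Answer: -13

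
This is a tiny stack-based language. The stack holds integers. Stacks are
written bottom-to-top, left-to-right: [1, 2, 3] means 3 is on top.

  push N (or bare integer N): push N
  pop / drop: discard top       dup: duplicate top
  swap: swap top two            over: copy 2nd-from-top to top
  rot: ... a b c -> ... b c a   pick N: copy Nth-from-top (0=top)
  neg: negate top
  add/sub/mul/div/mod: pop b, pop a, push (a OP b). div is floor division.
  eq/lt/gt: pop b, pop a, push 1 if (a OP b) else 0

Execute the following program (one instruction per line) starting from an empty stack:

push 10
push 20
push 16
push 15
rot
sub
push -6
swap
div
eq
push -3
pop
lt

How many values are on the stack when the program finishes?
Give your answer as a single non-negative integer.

After 'push 10': stack = [10] (depth 1)
After 'push 20': stack = [10, 20] (depth 2)
After 'push 16': stack = [10, 20, 16] (depth 3)
After 'push 15': stack = [10, 20, 16, 15] (depth 4)
After 'rot': stack = [10, 16, 15, 20] (depth 4)
After 'sub': stack = [10, 16, -5] (depth 3)
After 'push -6': stack = [10, 16, -5, -6] (depth 4)
After 'swap': stack = [10, 16, -6, -5] (depth 4)
After 'div': stack = [10, 16, 1] (depth 3)
After 'eq': stack = [10, 0] (depth 2)
After 'push -3': stack = [10, 0, -3] (depth 3)
After 'pop': stack = [10, 0] (depth 2)
After 'lt': stack = [0] (depth 1)

Answer: 1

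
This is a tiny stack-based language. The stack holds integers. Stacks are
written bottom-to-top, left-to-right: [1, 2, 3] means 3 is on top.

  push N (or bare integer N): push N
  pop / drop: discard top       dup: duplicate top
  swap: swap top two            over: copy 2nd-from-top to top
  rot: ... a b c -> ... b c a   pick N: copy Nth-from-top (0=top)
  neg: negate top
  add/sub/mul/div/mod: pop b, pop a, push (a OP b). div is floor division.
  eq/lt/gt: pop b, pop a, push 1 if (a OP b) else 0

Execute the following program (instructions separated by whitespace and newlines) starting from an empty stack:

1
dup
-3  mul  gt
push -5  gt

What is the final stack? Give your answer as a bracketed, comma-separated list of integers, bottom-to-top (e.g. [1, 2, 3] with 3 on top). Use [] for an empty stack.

After 'push 1': [1]
After 'dup': [1, 1]
After 'push -3': [1, 1, -3]
After 'mul': [1, -3]
After 'gt': [1]
After 'push -5': [1, -5]
After 'gt': [1]

Answer: [1]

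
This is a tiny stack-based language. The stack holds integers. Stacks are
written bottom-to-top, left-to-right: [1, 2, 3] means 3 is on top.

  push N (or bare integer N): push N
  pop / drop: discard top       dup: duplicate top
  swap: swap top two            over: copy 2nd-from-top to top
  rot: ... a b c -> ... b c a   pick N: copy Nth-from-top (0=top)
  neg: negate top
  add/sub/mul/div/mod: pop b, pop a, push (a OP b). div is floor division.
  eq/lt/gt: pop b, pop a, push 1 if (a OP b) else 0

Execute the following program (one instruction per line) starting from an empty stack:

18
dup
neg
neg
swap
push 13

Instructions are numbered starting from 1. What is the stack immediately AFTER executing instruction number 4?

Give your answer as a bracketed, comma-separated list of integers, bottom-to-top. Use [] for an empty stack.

Answer: [18, 18]

Derivation:
Step 1 ('18'): [18]
Step 2 ('dup'): [18, 18]
Step 3 ('neg'): [18, -18]
Step 4 ('neg'): [18, 18]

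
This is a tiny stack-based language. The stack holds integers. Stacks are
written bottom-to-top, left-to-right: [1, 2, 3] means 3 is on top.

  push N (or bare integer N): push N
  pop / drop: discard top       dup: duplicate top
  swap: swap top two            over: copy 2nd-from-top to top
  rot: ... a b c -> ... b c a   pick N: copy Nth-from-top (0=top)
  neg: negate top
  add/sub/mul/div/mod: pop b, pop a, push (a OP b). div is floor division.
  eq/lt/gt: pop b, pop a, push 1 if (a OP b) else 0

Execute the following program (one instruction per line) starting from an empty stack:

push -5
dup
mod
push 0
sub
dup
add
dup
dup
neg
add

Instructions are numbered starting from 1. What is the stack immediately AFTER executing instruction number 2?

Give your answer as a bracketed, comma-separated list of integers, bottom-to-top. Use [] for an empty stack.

Answer: [-5, -5]

Derivation:
Step 1 ('push -5'): [-5]
Step 2 ('dup'): [-5, -5]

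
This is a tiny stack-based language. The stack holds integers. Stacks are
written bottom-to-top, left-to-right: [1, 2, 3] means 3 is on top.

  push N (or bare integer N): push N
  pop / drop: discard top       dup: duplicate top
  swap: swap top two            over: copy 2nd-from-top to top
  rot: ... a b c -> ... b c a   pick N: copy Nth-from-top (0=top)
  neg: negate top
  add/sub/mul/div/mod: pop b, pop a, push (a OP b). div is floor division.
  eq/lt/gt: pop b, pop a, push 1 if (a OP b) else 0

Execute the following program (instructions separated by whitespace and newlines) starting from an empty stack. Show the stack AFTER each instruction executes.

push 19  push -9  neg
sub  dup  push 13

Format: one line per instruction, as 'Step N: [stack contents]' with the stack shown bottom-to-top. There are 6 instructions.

Step 1: [19]
Step 2: [19, -9]
Step 3: [19, 9]
Step 4: [10]
Step 5: [10, 10]
Step 6: [10, 10, 13]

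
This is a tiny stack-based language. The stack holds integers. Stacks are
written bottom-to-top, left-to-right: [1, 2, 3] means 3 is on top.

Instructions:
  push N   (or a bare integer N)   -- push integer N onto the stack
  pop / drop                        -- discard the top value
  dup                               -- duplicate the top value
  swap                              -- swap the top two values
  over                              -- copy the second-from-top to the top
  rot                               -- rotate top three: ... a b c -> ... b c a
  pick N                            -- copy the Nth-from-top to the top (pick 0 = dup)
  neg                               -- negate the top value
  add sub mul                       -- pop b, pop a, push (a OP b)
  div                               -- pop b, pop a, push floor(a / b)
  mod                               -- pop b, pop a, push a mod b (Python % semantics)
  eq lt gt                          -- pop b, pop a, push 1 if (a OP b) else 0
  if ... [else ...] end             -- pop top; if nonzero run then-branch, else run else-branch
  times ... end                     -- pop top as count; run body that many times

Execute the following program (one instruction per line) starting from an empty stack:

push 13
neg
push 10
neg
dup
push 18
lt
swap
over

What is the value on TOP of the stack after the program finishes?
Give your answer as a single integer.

After 'push 13': [13]
After 'neg': [-13]
After 'push 10': [-13, 10]
After 'neg': [-13, -10]
After 'dup': [-13, -10, -10]
After 'push 18': [-13, -10, -10, 18]
After 'lt': [-13, -10, 1]
After 'swap': [-13, 1, -10]
After 'over': [-13, 1, -10, 1]

Answer: 1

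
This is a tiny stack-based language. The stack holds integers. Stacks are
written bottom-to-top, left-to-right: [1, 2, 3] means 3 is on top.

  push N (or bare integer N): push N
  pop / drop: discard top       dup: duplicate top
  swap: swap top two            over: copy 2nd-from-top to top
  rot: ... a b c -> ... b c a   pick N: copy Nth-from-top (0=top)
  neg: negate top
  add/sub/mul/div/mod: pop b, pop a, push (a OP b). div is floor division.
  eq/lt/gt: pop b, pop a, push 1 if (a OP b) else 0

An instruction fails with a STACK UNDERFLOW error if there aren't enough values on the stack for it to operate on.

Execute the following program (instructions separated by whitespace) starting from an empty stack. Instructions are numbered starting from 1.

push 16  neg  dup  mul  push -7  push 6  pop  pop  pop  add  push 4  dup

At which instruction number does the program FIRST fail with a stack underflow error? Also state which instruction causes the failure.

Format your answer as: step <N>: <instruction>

Step 1 ('push 16'): stack = [16], depth = 1
Step 2 ('neg'): stack = [-16], depth = 1
Step 3 ('dup'): stack = [-16, -16], depth = 2
Step 4 ('mul'): stack = [256], depth = 1
Step 5 ('push -7'): stack = [256, -7], depth = 2
Step 6 ('push 6'): stack = [256, -7, 6], depth = 3
Step 7 ('pop'): stack = [256, -7], depth = 2
Step 8 ('pop'): stack = [256], depth = 1
Step 9 ('pop'): stack = [], depth = 0
Step 10 ('add'): needs 2 value(s) but depth is 0 — STACK UNDERFLOW

Answer: step 10: add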